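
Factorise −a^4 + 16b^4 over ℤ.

(2b − a)(2b + a)(4b^2 + a^2)

(2b)⁴ − (a)⁴ = ((2b)² − (a)²)((2b)² + (a)²); the first factor splits again, the second (4b^2 + a^2) is irreducible.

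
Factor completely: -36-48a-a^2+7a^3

(7a+6)(a+2)(a-3)

Trying the rational-root candidates, a = -2 is a root, giving the factor (a+2) and quotient 7a^2-15a-18.
The remaining quadratic factors as (7a+6)(a-3).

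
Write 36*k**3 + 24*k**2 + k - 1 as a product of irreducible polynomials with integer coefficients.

(2*k + 1)*(3*k + 1)*(6*k - 1)

Trying the rational-root candidates, k = -1/3 is a root, giving the factor (3*k + 1) and quotient 12*k**2 + 4*k - 1.
The remaining quadratic factors as (6*k - 1)(2*k + 1).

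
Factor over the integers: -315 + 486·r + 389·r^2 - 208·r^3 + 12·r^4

(2·r - 1)·(6·r + 7)·(r - 15)·(r - 3)

By the rational root theorem, r = 3 is a root, so (r - 3) is a factor; dividing leaves 12·r^3 - 172·r^2 - 127·r + 105.
Continuing, r = 15 is a root, so (r - 15) divides it; the quotient is 12·r^2 + 8·r - 7.
The remaining quadratic factors as (2·r - 1)(6·r + 7).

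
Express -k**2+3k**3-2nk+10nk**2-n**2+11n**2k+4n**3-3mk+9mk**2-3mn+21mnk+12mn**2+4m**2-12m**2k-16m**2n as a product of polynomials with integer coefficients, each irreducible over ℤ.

-(m-n-k)(4n+3k-1)(4m+n+k)

Group: 4n(-4m**2+3mn+3mk+n**2+2nk+k**2) + (3k-1)(-4m**2+3mn+3mk+n**2+2nk+k**2); both groups contain (-4m**2+3mn+3mk+n**2+2nk+k**2), so (4n+3k-1) is a factor with cofactor -4m**2+3mn+3mk+n**2+2nk+k**2.
The cofactor groups again: -4m**2+3mn+3mk+n**2+2nk+k**2 = -4m(m-n-k) + (-n-k)(m-n-k); both groups contain (m-n-k), giving -(4m+n+k)(m-n-k).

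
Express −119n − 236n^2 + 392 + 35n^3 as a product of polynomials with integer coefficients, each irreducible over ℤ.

Trying the rational-root candidates, n = 7 is a root, giving the factor (n − 7) and quotient 35n^2 + 9n − 56.
The remaining quadratic factors as (7n − 8)(5n + 7).

(5n + 7)(7n − 8)(n − 7)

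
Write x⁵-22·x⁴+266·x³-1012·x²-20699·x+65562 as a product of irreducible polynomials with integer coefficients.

Trying the rational-root candidates, x = -7 is a root, so (x+7) is a factor; dividing leaves x⁴-29·x³+469·x²-4295·x+9366.
Then x = 14 is a root, so (x-14) divides it; the quotient is x³-15·x²+259·x-669.
Next, x = 3 is a root, so (x-3) divides it; the quotient is x²-12·x+223.
The quadratic x²-12·x+223 has discriminant -748 < 0 and is irreducible over ℤ.

(x+7)·(x-14)·(x-3)·(x²-12·x+223)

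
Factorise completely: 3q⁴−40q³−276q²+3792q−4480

By the rational root theorem, q = 4/3 is a root, so (3q−4) divides it; the quotient is q³−12q²−108q+1120.
Continuing, q = −10 is a root, so (q+10) divides it; the quotient is q²−22q+112.
The remaining quadratic factors as (q−8)(q−14).

(3q−4)(q+10)(q−14)(q−8)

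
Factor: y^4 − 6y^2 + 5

Substitute u = y^2 to get a quadratic in u, then factor.
y^2 − 5 is irreducible over ℤ (5 is not a perfect square).
y^2 − 1 is a difference of squares.

(y + 1)(y − 1)(y^2 − 5)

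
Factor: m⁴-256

(m+4)·(m-4)·(m²+16)

Difference of squares twice: with A = m and B = 4, A⁴ − B⁴ = (A² − B²)(A² + B²), and A² − B² factors again.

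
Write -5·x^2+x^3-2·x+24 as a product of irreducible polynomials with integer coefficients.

Testing divisors of the constant over divisors of the leading coefficient, x = -2 is a root, so (x+2) divides it; the quotient is x^2-7·x+12.
The remaining quadratic factors as (x-3)(x-4).

(x+2)·(x-3)·(x-4)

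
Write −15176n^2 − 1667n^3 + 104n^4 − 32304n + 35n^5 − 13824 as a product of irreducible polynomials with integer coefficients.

Testing divisors of the constant over divisors of the leading coefficient, n = −4/7 is a root, so (7n + 4) is a factor; dividing leaves 5n^4 + 12n^3 − 245n^2 − 2028n − 3456.
Continuing, n = 9 is a root, giving the factor (n − 9) and quotient 5n^3 + 57n^2 + 268n + 384.
Continuing, n = −12/5 is a root, so (5n + 12) divides it; the quotient is n^2 + 9n + 32.
The quadratic n^2 + 9n + 32 has discriminant −47 < 0 and is irreducible over ℤ.

(5n + 12)(7n + 4)(n − 9)(n^2 + 9n + 32)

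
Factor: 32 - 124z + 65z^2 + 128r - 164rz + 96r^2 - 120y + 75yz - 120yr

-(15y - 12r + 13z - 4)(8r - 5z + 8)

Group: -8r(15y - 12r + 13z - 4) + (5z - 8)(15y - 12r + 13z - 4); both groups contain (15y - 12r + 13z - 4).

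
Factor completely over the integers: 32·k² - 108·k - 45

(4·k - 15)·(8·k + 3)

Need a pair with product 32·(-45) = -1440 and sum -108: that's 12 and -120.
Split the middle term: 32·k² + 12·k - 120·k - 45 = 4·k·(8·k + 3) - 15·(8·k + 3).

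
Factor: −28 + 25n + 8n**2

(8n − 7)(n + 4)

Need a pair with product 8·(−28) = −224 and sum 25: that's 32 and −7.
Split the middle term: 8n**2 + 32n − 7n − 28 = 8n(n + 4) − 7(n + 4).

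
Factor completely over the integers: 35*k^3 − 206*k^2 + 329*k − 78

Testing divisors of the constant over divisors of the leading coefficient, k = 2/7 is a root, so (7*k − 2) divides it; the quotient is 5*k^2 − 28*k + 39.
The remaining quadratic factors as (5*k − 13)(k − 3).

(5*k − 13)*(7*k − 2)*(k − 3)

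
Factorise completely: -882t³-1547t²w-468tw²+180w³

-(14t-3w)(7t+6w)(9t+10w)

Group: 14t(-63t²-124tw-60w²) - 3w(-63t²-124tw-60w²); both groups contain (-63t²-124tw-60w²), so (14t-3w) is a factor with cofactor -63t²-124tw-60w².
The cofactor groups again: -63t²-124tw-60w² = -7t(9t+10w) - 6w(9t+10w); both groups contain (9t+10w), giving -(7t+6w)(9t+10w).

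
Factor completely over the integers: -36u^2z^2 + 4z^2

-4z^2(3u + 1)(3u - 1)

Factor out 4z^2 first: what remains is -9u^2 + 1.
Recognize a difference of squares with the parts 1 and 3u.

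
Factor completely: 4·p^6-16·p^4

4·p^4·(p+2)·(p-2)

Pull out the common factor 4·p^4, leaving p^2-4.
Recognize a difference of squares with the parts p and 2.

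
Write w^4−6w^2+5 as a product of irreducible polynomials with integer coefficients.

Substitute u = w^2 to get a quadratic in u, then factor.
w^2−1 is a difference of squares.
w^2−5 is irreducible over ℤ (5 is not a perfect square).

(w+1)(w−1)(w^2−5)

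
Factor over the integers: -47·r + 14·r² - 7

(2·r - 7)·(7·r + 1)

Need a pair with product 14·(-7) = -98 and sum -47: that's -49 and 2.
Split the middle term: 14·r² - 49·r + 2·r - 7 = 7·r·(2·r - 7) + (2·r - 7).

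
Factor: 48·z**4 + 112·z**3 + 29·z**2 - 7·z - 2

(3·z + 1)·(4·z + 1)·(4·z - 1)·(z + 2)

By the rational root theorem, z = -2 is a root, so (z + 2) is a factor; dividing leaves 48·z**3 + 16·z**2 - 3·z - 1.
Next, z = -1/3 is a root, so (3·z + 1) is a factor; dividing leaves 16·z**2 - 1.
The remaining quadratic factors as (4·z - 1)(4·z + 1).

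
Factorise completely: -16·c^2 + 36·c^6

Pull out the common factor 4·c^2, leaving 9·c^4 - 4.
Recognize a difference of squares with the parts 3·c^2 and 2.

4·c^2·(3·c^2 + 2)·(3·c^2 - 2)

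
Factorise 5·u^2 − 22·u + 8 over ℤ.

(5·u − 2)·(u − 4)

Need a pair with product 5·8 = 40 and sum −22: that's −20 and −2.
Split the middle term: 5·u^2 − 20·u − 2·u + 8 = 5·u·(u − 4) − 2·(u − 4).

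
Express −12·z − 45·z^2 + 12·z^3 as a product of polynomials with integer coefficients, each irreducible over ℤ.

3·z·(4·z + 1)·(z − 4)

Pull out the common factor 3·z, then factor the remaining trinomial.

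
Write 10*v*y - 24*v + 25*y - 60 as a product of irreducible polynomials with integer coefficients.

Group as (10*v*y - 24*v) + (25*y - 60) = 2*v*(5*y - 12) + 5*(5*y - 12).
Both groups share the factor (5*y - 12).

(2*v + 5)*(5*y - 12)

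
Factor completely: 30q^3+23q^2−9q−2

Among the possible rational roots, q = −1 is a root, so (q+1) is a factor; dividing leaves 30q^2−7q−2.
The remaining quadratic factors as (6q+1)(5q−2).

(5q−2)(6q+1)(q+1)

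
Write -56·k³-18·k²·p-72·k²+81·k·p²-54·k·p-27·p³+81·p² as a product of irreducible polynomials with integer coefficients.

Group: 7·k·(-8·k²-6·k·p+9·p²) + (-3·p+9)·(-8·k²-6·k·p+9·p²); both groups contain (-8·k²-6·k·p+9·p²), so (7·k-3·p+9) is a factor with cofactor -8·k²-6·k·p+9·p².
The cofactor groups again: -8·k²-6·k·p+9·p² = -2·k·(4·k-3·p) - 3·p·(4·k-3·p); both groups contain (4·k-3·p), giving -(2·k+3·p)·(4·k-3·p).

-(2·k+3·p)·(4·k-3·p)·(7·k-3·p+9)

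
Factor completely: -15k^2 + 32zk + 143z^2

Group: 11z(13z - 3k) + 5k(13z - 3k); both groups contain (13z - 3k).

(13z - 3k)(11z + 5k)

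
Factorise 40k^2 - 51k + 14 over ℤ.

(5k - 2)(8k - 7)

Need a pair with product 40·14 = 560 and sum -51: that's -35 and -16.
Split the middle term: 40k^2 - 35k - 16k + 14 = 5k(8k - 7) - 2(8k - 7).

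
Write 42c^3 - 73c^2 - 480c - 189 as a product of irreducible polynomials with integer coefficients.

Among the possible rational roots, c = -3/7 is a root, giving the factor (7c + 3) and quotient 6c^2 - 13c - 63.
The remaining quadratic factors as (2c - 9)(3c + 7).

(2c - 9)(3c + 7)(7c + 3)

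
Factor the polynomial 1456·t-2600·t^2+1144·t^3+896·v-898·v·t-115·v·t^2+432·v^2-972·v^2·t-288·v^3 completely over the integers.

Group: 3·v·(-96·v^2-68·v·t-112·v+143·t^2-182·t) + (8·t-8)·(-96·v^2-68·v·t-112·v+143·t^2-182·t); both groups contain (-96·v^2-68·v·t-112·v+143·t^2-182·t), so (3·v+8·t-8) is a factor with cofactor -96·v^2-68·v·t-112·v+143·t^2-182·t.
The cofactor groups again: -96·v^2-68·v·t-112·v+143·t^2-182·t = -12·v·(8·v+13·t) + (11·t-14)·(8·v+13·t); both groups contain (8·v+13·t), giving -(12·v-11·t+14)·(8·v+13·t).

-(12·v-11·t+14)·(8·v+13·t)·(3·v+8·t-8)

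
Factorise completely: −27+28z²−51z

(4z−9)(7z+3)

Need a pair with product 28·(−27) = −756 and sum −51: that's 12 and −63.
Split the middle term: 28z²+12z − 63z−27 = 4z(7z+3) − 9(7z+3).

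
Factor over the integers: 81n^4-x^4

(3n+x)(3n-x)(9n^2+x^2)

(3n)⁴ − (x)⁴ = ((3n)² − (x)²)((3n)² + (x)²); the first factor splits again, the second (9n^2+x^2) is irreducible.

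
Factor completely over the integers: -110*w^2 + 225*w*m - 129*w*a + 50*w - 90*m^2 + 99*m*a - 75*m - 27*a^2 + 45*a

Group: -11*w*(10*w - 15*m + 9*a) + (6*m - 3*a + 5)*(10*w - 15*m + 9*a); both groups contain (10*w - 15*m + 9*a).

-(11*w - 6*m + 3*a - 5)*(10*w - 15*m + 9*a)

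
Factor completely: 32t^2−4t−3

Need a pair with product 32·(−3) = −96 and sum −4: that's 8 and −12.
Split the middle term: 32t^2+8t − 12t−3 = 8t(4t+1) − 3(4t+1).

(4t+1)(8t−3)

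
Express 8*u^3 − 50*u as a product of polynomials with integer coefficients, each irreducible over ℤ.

Pull out the common factor 2*u; 4*u^2 − 25 is a difference of squares.

2*u*(2*u + 5)*(2*u − 5)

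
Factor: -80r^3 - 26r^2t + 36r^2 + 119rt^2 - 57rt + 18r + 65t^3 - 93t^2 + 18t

-(10r - 13t + 3)(8r + 5t - 6)(r + t)

Group: r(-80r^2 + 54rt + 36r + 65t^2 - 93t + 18) + t(-80r^2 + 54rt + 36r + 65t^2 - 93t + 18); both groups contain (-80r^2 + 54rt + 36r + 65t^2 - 93t + 18), so (r + t) is a factor with cofactor -80r^2 + 54rt + 36r + 65t^2 - 93t + 18.
The cofactor groups again: -80r^2 + 54rt + 36r + 65t^2 - 93t + 18 = -8r(10r - 13t + 3) + (-5t + 6)(10r - 13t + 3); both groups contain (10r - 13t + 3), giving -(8r + 5t - 6)(10r - 13t + 3).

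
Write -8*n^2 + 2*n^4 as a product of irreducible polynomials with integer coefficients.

2*n^2*(n + 2)*(n - 2)

Every term has a factor of 2*n^2. Then n^2 - 4 = (n)² − (2)².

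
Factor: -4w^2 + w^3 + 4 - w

Testing divisors of the constant over divisors of the leading coefficient, w = 4 is a root, so (w - 4) is a factor; dividing leaves w^2 - 1.
The remaining quadratic factors as (w - 1)(w + 1).

(w + 1)(w - 1)(w - 4)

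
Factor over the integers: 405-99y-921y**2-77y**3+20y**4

Testing divisors of the constant over divisors of the leading coefficient, y = 3/5 is a root, so (5y-3) divides it; the quotient is 4y**3-13y**2-192y-135.
Continuing, y = 9 is a root, giving the factor (y-9) and quotient 4y**2+23y+15.
The remaining quadratic factors as (4y+3)(y+5).

(4y+3)(5y-3)(y+5)(y-9)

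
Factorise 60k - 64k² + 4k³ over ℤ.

Pull out the common factor 4k, then factor the remaining trinomial.

4k(k - 1)(k - 15)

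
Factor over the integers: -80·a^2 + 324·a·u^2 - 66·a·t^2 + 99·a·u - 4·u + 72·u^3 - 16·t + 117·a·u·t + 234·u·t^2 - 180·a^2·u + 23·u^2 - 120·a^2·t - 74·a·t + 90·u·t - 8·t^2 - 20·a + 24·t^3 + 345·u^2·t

-(4·a - 8·u - t + 1)·(5·a + u + 4·t)·(9·u + 6·t + 4)

Group: 5·a·(-36·a·u - 24·a·t - 16·a + 72·u^2 + 57·u·t + 23·u + 6·t^2 - 2·t - 4) + (u + 4·t)·(-36·a·u - 24·a·t - 16·a + 72·u^2 + 57·u·t + 23·u + 6·t^2 - 2·t - 4); both groups contain (-36·a·u - 24·a·t - 16·a + 72·u^2 + 57·u·t + 23·u + 6·t^2 - 2·t - 4), so (5·a + u + 4·t) is a factor with cofactor -36·a·u - 24·a·t - 16·a + 72·u^2 + 57·u·t + 23·u + 6·t^2 - 2·t - 4.
The cofactor groups again: -36·a·u - 24·a·t - 16·a + 72·u^2 + 57·u·t + 23·u + 6·t^2 - 2·t - 4 = -4·a·(9·u + 6·t + 4) + (8·u + t - 1)·(9·u + 6·t + 4); both groups contain (9·u + 6·t + 4), giving -(4·a - 8·u - t + 1)·(9·u + 6·t + 4).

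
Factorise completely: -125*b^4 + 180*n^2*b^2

5*b^2*(6*n - 5*b)*(6*n + 5*b)

Every term has a factor of 5*b^2. Then 36*n^2 - 25*b^2 = (6*n)² − (5*b)².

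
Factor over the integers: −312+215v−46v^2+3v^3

(3v−13)(v−3)(v−8)

Among the possible rational roots, v = 3 is a root, so (v−3) divides it; the quotient is 3v^2−37v+104.
The remaining quadratic factors as (v−8)(3v−13).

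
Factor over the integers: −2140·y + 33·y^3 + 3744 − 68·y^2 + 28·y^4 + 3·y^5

Among the possible rational roots, y = 8/3 is a root, giving the factor (3·y − 8) and quotient y^4 + 12·y^3 + 43·y^2 + 92·y − 468.
Continuing, y = −9 is a root, giving the factor (y + 9) and quotient y^3 + 3·y^2 + 16·y − 52.
Next, y = 2 is a root, so (y − 2) is a factor; dividing leaves y^2 + 5·y + 26.
The quadratic y^2 + 5·y + 26 has discriminant −79 < 0 and is irreducible over ℤ.

(3·y − 8)·(y + 9)·(y − 2)·(y^2 + 5·y + 26)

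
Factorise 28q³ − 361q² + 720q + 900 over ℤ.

Among the possible rational roots, q = 10 is a root, so (q − 10) divides it; the quotient is 28q² − 81q − 90.
The remaining quadratic factors as (4q − 15)(7q + 6).

(4q − 15)(7q + 6)(q − 10)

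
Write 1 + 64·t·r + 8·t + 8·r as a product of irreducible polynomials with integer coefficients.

(8·r + 1)·(8·t + 1)

Group as (64·t·r + 8·t) + (8·r + 1) = 8·t·(8·r + 1) + (8·r + 1).
Both groups share the factor (8·r + 1).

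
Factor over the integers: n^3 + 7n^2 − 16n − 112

(n + 4)(n + 7)(n − 4)

By the rational root theorem, n = −7 is a root, giving the factor (n + 7) and quotient n^2 − 16.
The remaining quadratic factors as (n − 4)(n + 4).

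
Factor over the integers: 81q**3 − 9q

9q(3q + 1)(3q − 1)

Pull out the common factor 9q; 9q**2 − 1 is a difference of squares.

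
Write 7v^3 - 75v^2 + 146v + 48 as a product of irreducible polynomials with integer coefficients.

(7v + 2)(v - 3)(v - 8)

Testing divisors of the constant over divisors of the leading coefficient, v = 3 is a root, so (v - 3) divides it; the quotient is 7v^2 - 54v - 16.
The remaining quadratic factors as (v - 8)(7v + 2).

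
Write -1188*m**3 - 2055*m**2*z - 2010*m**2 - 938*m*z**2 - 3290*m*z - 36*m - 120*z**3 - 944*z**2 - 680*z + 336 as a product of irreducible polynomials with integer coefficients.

-(11*m + 12*z - 4)*(12*m + 5*z + 6)*(9*m + 2*z + 14)

Group: 9*m*(-132*m**2 - 199*m*z - 18*m - 60*z**2 - 52*z + 24) + (2*z + 14)*(-132*m**2 - 199*m*z - 18*m - 60*z**2 - 52*z + 24); both groups contain (-132*m**2 - 199*m*z - 18*m - 60*z**2 - 52*z + 24), so (9*m + 2*z + 14) is a factor with cofactor -132*m**2 - 199*m*z - 18*m - 60*z**2 - 52*z + 24.
The cofactor groups again: -132*m**2 - 199*m*z - 18*m - 60*z**2 - 52*z + 24 = -11*m*(12*m + 5*z + 6) + (-12*z + 4)*(12*m + 5*z + 6); both groups contain (12*m + 5*z + 6), giving -(11*m + 12*z - 4)*(12*m + 5*z + 6).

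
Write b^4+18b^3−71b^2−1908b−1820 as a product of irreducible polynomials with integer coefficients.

Among the possible rational roots, b = −1 is a root, giving the factor (b+1) and quotient b^3+17b^2−88b−1820.
Continuing, b = 10 is a root, so (b−10) divides it; the quotient is b^2+27b+182.
The remaining quadratic factors as (b+14)(b+13).

(b+1)(b+13)(b+14)(b−10)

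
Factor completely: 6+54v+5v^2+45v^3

(9v+1)(5v^2+6)

Group as (45v^3+54v) + (5v^2+6) = 9v(5v^2+6) + (5v^2+6).
Both groups share the factor (5v^2+6).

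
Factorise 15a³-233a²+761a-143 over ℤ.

Testing divisors of the constant over divisors of the leading coefficient, a = 13/3 is a root, so (3a-13) is a factor; dividing leaves 5a²-56a+11.
The remaining quadratic factors as (5a-1)(a-11).

(3a-13)(5a-1)(a-11)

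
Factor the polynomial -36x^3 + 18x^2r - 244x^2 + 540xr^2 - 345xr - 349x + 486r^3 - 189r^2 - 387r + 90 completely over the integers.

Group: 2x(-18x^2 - 72xr - 41x - 54r^2 - 33r + 10) + (-9r + 9)(-18x^2 - 72xr - 41x - 54r^2 - 33r + 10); both groups contain (-18x^2 - 72xr - 41x - 54r^2 - 33r + 10), so (2x - 9r + 9) is a factor with cofactor -18x^2 - 72xr - 41x - 54r^2 - 33r + 10.
The cofactor groups again: -18x^2 - 72xr - 41x - 54r^2 - 33r + 10 = -9x(2x + 6r + 5) + (-9r + 2)(2x + 6r + 5); both groups contain (2x + 6r + 5), giving -(9x + 9r - 2)(2x + 6r + 5).

-(2x - 9r + 9)(2x + 6r + 5)(9x + 9r - 2)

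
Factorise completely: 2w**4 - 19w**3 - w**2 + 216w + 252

Trying the rational-root candidates, w = 7 is a root, so (w - 7) is a factor; dividing leaves 2w**3 - 5w**2 - 36w - 36.
Continuing, w = -2 is a root, so (w + 2) divides it; the quotient is 2w**2 - 9w - 18.
The remaining quadratic factors as (2w + 3)(w - 6).

(2w + 3)(w + 2)(w - 6)(w - 7)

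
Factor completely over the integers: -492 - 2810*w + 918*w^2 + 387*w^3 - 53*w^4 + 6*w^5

(6*w + 1)*(w + 3)*(w - 2)*(w^2 - 10*w + 82)

Testing divisors of the constant over divisors of the leading coefficient, w = -1/6 is a root, giving the factor (6*w + 1) and quotient w^4 - 9*w^3 + 66*w^2 + 142*w - 492.
Next, w = -3 is a root, so (w + 3) is a factor; dividing leaves w^3 - 12*w^2 + 102*w - 164.
Then w = 2 is a root, so (w - 2) is a factor; dividing leaves w^2 - 10*w + 82.
The quadratic w^2 - 10*w + 82 has discriminant -228 < 0 and is irreducible over ℤ.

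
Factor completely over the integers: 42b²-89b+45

(6b-5)(7b-9)

Need a pair with product 42·45 = 1890 and sum -89: that's -54 and -35.
Split the middle term: 42b²-54b - 35b+45 = 6b(7b-9) - 5(7b-9).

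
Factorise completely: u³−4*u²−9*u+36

By the rational root theorem, u = −3 is a root, so (u+3) is a factor; dividing leaves u²−7*u+12.
The remaining quadratic factors as (u−4)(u−3).

(u+3)*(u−3)*(u−4)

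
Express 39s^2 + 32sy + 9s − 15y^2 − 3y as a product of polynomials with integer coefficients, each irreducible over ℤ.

(13s + 15y + 3)(3s − y)

Group: 3s(13s + 15y + 3) − y(13s + 15y + 3); both groups contain (13s + 15y + 3).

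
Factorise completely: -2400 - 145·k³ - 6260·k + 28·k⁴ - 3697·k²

(4·k + 5)·(7·k + 4)·(k + 8)·(k - 15)

Trying the rational-root candidates, k = -5/4 is a root, giving the factor (4·k + 5) and quotient 7·k³ - 45·k² - 868·k - 480.
Then k = -4/7 is a root, so (7·k + 4) is a factor; dividing leaves k² - 7·k - 120.
The remaining quadratic factors as (k + 8)(k - 15).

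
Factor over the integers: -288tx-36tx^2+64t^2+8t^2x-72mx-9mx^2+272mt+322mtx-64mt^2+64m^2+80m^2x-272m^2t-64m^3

Group: 8m(-8m^2-32mt+mx+8m+4tx+32t) + (2t-9x)(-8m^2-32mt+mx+8m+4tx+32t); both groups contain (-8m^2-32mt+mx+8m+4tx+32t), so (8m+2t-9x) is a factor with cofactor -8m^2-32mt+mx+8m+4tx+32t.
The cofactor groups again: -8m^2-32mt+mx+8m+4tx+32t = -8m(m+4t) + (x+8)(m+4t); both groups contain (m+4t), giving -(8m-x-8)(m+4t).

-(8m+2t-9x)(8m-x-8)(m+4t)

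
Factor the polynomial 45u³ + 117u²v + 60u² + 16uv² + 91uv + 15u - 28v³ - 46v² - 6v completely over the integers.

(3u + 2v + 3)(3u + 7v + 1)(5u - 2v)

Group: 3u(15u² + 4uv + 15u - 4v² - 6v) + (7v + 1)(15u² + 4uv + 15u - 4v² - 6v); both groups contain (15u² + 4uv + 15u - 4v² - 6v), so (3u + 7v + 1) is a factor with cofactor 15u² + 4uv + 15u - 4v² - 6v.
The cofactor groups again: 15u² + 4uv + 15u - 4v² - 6v = 3u(5u - 2v) + (2v + 3)(5u - 2v); both groups contain (5u - 2v), giving (3u + 2v + 3)(5u - 2v).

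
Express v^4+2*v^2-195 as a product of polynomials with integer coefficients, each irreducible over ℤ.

Substitute u = v^2 to get a quadratic in u, then factor.
v^2+15 is irreducible over ℤ (always positive, so no real roots).
v^2-13 is irreducible over ℤ (13 is not a perfect square).

(v^2+15)*(v^2-13)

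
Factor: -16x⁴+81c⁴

(3c)⁴ − (2x)⁴ = ((3c)² − (2x)²)((3c)² + (2x)²); the first factor splits again, the second (9c²+4x²) is irreducible.

(3c+2x)(3c-2x)(9c²+4x²)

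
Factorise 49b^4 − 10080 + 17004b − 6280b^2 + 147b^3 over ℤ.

(7b − 15)(7b − 6)(b + 14)(b − 8)

Among the possible rational roots, b = 6/7 is a root, so (7b − 6) divides it; the quotient is 7b^3 + 27b^2 − 874b + 1680.
Next, b = 8 is a root, giving the factor (b − 8) and quotient 7b^2 + 83b − 210.
The remaining quadratic factors as (b + 14)(7b − 15).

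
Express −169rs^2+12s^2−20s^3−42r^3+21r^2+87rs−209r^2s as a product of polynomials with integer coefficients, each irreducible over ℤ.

−(6r+5s−3)(7r+s)(r+4s)

Group: 7r(−6r^2−29rs+3r−20s^2+12s) + s(−6r^2−29rs+3r−20s^2+12s); both groups contain (−6r^2−29rs+3r−20s^2+12s), so (7r+s) is a factor with cofactor −6r^2−29rs+3r−20s^2+12s.
The cofactor groups again: −6r^2−29rs+3r−20s^2+12s = −6r(r+4s) + (−5s+3)(r+4s); both groups contain (r+4s), giving −(6r+5s−3)(r+4s).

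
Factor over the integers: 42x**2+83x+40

Need a pair with product 42·40 = 1680 and sum 83: that's 48 and 35.
Split the middle term: 42x**2+48x + 35x+40 = 6x(7x+8) + 5(7x+8).

(6x+5)(7x+8)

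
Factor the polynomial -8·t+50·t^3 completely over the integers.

2·t·(5·t+2)·(5·t-2)

Every term has a factor of 2·t. Then 25·t^2-4 = (5·t)² − (2)².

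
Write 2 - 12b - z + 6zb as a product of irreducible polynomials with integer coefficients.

Group as (6zb - z) + (-12b + 2) = z(6b - 1) - 2(6b - 1).
Both groups share the factor (6b - 1).

(6b - 1)(z - 2)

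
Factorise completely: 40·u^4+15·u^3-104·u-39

Group as (40·u^4-104·u) + (15·u^3-39) = 8·u·(5·u^3-13) + 3·(5·u^3-13).
Both groups share the factor (5·u^3-13).

(8·u+3)·(5·u^3-13)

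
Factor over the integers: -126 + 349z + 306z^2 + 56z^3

(2z + 7)(4z + 9)(7z - 2)

Among the possible rational roots, z = 2/7 is a root, so (7z - 2) divides it; the quotient is 8z^2 + 46z + 63.
The remaining quadratic factors as (2z + 7)(4z + 9).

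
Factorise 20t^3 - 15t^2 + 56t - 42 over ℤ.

Group as (20t^3 + 56t) + (-15t^2 - 42) = 4t(5t^2 + 14) - 3(5t^2 + 14).
Both groups share the factor (5t^2 + 14).

(4t - 3)(5t^2 + 14)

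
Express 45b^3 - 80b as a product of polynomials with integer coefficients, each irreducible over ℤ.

Every term has a factor of 5b. Then 9b^2 - 16 = (3b)² − (4)².

5b(3b + 4)(3b - 4)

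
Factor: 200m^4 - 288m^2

Every term has a factor of 8m^2. Then 25m^2 - 36 = (5m)² − (6)².

8m^2(5m + 6)(5m - 6)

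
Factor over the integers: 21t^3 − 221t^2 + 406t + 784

(3t − 14)(7t + 8)(t − 7)

By the rational root theorem, t = 7 is a root, giving the factor (t − 7) and quotient 21t^2 − 74t − 112.
The remaining quadratic factors as (3t − 14)(7t + 8).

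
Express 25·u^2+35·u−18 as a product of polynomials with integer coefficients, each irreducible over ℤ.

Need a pair with product 25·(−18) = −450 and sum 35: that's 45 and −10.
Split the middle term: 25·u^2+45·u − 10·u−18 = 5·u·(5·u+9) − 2·(5·u+9).

(5·u+9)·(5·u−2)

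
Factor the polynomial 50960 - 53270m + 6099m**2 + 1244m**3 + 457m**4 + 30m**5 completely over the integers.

(5m - 13)(6m - 7)(m + 14)(m**2 + 5m + 40)

By the rational root theorem, m = -14 is a root, so (m + 14) divides it; the quotient is 30m**4 + 37m**3 + 726m**2 - 4065m + 3640.
Then m = 13/5 is a root, so (5m - 13) is a factor; dividing leaves 6m**3 + 23m**2 + 205m - 280.
Continuing, m = 7/6 is a root, so (6m - 7) is a factor; dividing leaves m**2 + 5m + 40.
The quadratic m**2 + 5m + 40 has discriminant -135 < 0 and is irreducible over ℤ.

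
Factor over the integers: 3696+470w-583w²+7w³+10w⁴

(2w-7)(5w+11)(w+8)(w-6)

By the rational root theorem, w = 6 is a root, so (w-6) divides it; the quotient is 10w³+67w²-181w-616.
Next, w = -11/5 is a root, giving the factor (5w+11) and quotient 2w²+9w-56.
The remaining quadratic factors as (w+8)(2w-7).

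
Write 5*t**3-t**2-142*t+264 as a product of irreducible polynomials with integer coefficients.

(5*t-11)*(t+6)*(t-4)

By the rational root theorem, t = 4 is a root, so (t-4) is a factor; dividing leaves 5*t**2+19*t-66.
The remaining quadratic factors as (5*t-11)(t+6).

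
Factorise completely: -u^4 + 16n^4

Difference of squares twice: with A = 2n and B = u, A⁴ − B⁴ = (A² − B²)(A² + B²), and A² − B² factors again.

(2n + u)(2n - u)(4n^2 + u^2)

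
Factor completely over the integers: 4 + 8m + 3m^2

Need a pair with product 3·4 = 12 and sum 8: that's 6 and 2.
Split the middle term: 3m^2 + 6m + 2m + 4 = 3m(m + 2) + 2(m + 2).

(3m + 2)(m + 2)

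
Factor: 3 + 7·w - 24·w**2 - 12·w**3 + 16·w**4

By the rational root theorem, w = -1/4 is a root, giving the factor (4·w + 1) and quotient 4·w**3 - 4·w**2 - 5·w + 3.
Next, w = -1 is a root, so (w + 1) divides it; the quotient is 4·w**2 - 8·w + 3.
The remaining quadratic factors as (2·w - 1)(2·w - 3).

(2·w - 1)·(2·w - 3)·(4·w + 1)·(w + 1)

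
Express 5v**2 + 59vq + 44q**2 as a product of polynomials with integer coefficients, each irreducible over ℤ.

(v + 11q)(5v + 4q)

Group: 5v(v + 11q) + 4q(v + 11q); both groups contain (v + 11q).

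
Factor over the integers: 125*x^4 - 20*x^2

5*x^2*(5*x + 2)*(5*x - 2)

Pull out the common factor 5*x^2; 25*x^2 - 4 is a difference of squares.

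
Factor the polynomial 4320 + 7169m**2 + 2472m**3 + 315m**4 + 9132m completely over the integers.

(3m + 5)(3m + 8)(5m + 9)(7m + 12)

Trying the rational-root candidates, m = −12/7 is a root, so (7m + 12) divides it; the quotient is 45m**3 + 276m**2 + 551m + 360.
Continuing, m = −5/3 is a root, so (3m + 5) is a factor; dividing leaves 15m**2 + 67m + 72.
The remaining quadratic factors as (5m + 9)(3m + 8).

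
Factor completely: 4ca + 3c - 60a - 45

(4a + 3)(c - 15)

Group as (4ca + 3c) + (-60a - 45) = c(4a + 3) - 15(4a + 3).
Both groups share the factor (4a + 3).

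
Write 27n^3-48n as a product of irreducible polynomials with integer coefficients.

Every term has a factor of 3n. Then 9n^2-16 = (3n)² − (4)².

3n(3n+4)(3n-4)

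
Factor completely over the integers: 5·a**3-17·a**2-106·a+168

(5·a-7)·(a+4)·(a-6)

Testing divisors of the constant over divisors of the leading coefficient, a = 7/5 is a root, so (5·a-7) is a factor; dividing leaves a**2-2·a-24.
The remaining quadratic factors as (a+4)(a-6).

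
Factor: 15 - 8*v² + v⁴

Substitute u = v² to get a quadratic in u, then factor.
v² - 3 is irreducible over ℤ (3 is not a perfect square).
v² - 5 is irreducible over ℤ (5 is not a perfect square).

(v² - 3)*(v² - 5)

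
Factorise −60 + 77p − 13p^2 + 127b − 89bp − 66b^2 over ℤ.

Group: −6b(11b + 13p − 12) + (−p + 5)(11b + 13p − 12); both groups contain (11b + 13p − 12).

−(11b + 13p − 12)(6b + p − 5)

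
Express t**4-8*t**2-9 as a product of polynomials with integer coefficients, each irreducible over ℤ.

(t+3)*(t-3)*(t**2+1)

Substitute u = t**2 to get a quadratic in u, then factor.
t**2-9 is a difference of squares.
t**2+1 is irreducible over ℤ (sum of squares).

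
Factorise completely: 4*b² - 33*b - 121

Need a pair with product 4·(-121) = -484 and sum -33: that's -44 and 11.
Split the middle term: 4*b² - 44*b + 11*b - 121 = 4*b*(b - 11) + 11*(b - 11).

(4*b + 11)*(b - 11)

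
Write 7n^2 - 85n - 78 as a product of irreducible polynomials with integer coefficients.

(7n + 6)(n - 13)

Need a pair with product 7·(-78) = -546 and sum -85: that's 6 and -91.
Split the middle term: 7n^2 + 6n - 91n - 78 = n(7n + 6) - 13(7n + 6).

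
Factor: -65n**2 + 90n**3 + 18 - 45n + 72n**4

(2n + 3)(3n - 1)(3n - 2)(4n + 3)

Testing divisors of the constant over divisors of the leading coefficient, n = -3/4 is a root, so (4n + 3) is a factor; dividing leaves 18n**3 + 9n**2 - 23n + 6.
Then n = -3/2 is a root, so (2n + 3) is a factor; dividing leaves 9n**2 - 9n + 2.
The remaining quadratic factors as (3n - 1)(3n - 2).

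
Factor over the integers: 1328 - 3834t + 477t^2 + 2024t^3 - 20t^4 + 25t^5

By the rational root theorem, t = 2/5 is a root, so (5t - 2) is a factor; dividing leaves 5t^4 - 2t^3 + 404t^2 + 257t - 664.
Continuing, t = -8/5 is a root, so (5t + 8) is a factor; dividing leaves t^3 - 2t^2 + 84t - 83.
Then t = 1 is a root, so (t - 1) divides it; the quotient is t^2 - t + 83.
The quadratic t^2 - t + 83 has discriminant -331 < 0 and is irreducible over ℤ.

(5t + 8)(5t - 2)(t - 1)(t^2 - t + 83)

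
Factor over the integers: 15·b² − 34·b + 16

Need a pair with product 15·16 = 240 and sum −34: that's −10 and −24.
Split the middle term: 15·b² − 10·b − 24·b + 16 = 5·b·(3·b − 2) − 8·(3·b − 2).

(3·b − 2)·(5·b − 8)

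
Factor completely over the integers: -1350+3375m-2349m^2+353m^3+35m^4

Trying the rational-root candidates, m = -15 is a root, giving the factor (m+15) and quotient 35m^3-172m^2+231m-90.
Next, m = 5/7 is a root, so (7m-5) divides it; the quotient is 5m^2-21m+18.
The remaining quadratic factors as (5m-6)(m-3).

(5m-6)(7m-5)(m+15)(m-3)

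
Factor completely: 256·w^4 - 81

(4·w + 3)·(4·w - 3)·(16·w^2 + 9)

(4·w)⁴ − (3)⁴ = ((4·w)² − (3)²)((4·w)² + (3)²); the first factor splits again, the second (16·w^2 + 9) is irreducible.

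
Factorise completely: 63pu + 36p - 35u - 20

(7u + 4)(9p - 5)

Group as (63pu + 36p) + (-35u - 20) = 9p(7u + 4) - 5(7u + 4).
Both groups share the factor (7u + 4).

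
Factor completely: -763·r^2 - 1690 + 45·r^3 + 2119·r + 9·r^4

By the rational root theorem, r = 2 is a root, so (r - 2) divides it; the quotient is 9·r^3 + 63·r^2 - 637·r + 845.
Continuing, r = 13/3 is a root, so (3·r - 13) divides it; the quotient is 3·r^2 + 34·r - 65.
The remaining quadratic factors as (3·r - 5)(r + 13).

(3·r - 13)·(3·r - 5)·(r + 13)·(r - 2)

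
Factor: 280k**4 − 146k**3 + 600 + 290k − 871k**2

(2k − 3)(4k − 5)(5k + 4)(7k + 10)

Testing divisors of the constant over divisors of the leading coefficient, k = −10/7 is a root, so (7k + 10) is a factor; dividing leaves 40k**3 − 78k**2 − 13k + 60.
Continuing, k = 5/4 is a root, so (4k − 5) divides it; the quotient is 10k**2 − 7k − 12.
The remaining quadratic factors as (5k + 4)(2k − 3).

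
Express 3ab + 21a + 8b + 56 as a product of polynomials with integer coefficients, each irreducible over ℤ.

Group as (3ab + 21a) + (8b + 56) = 3a(b + 7) + 8(b + 7).
Both groups share the factor (b + 7).

(3a + 8)(b + 7)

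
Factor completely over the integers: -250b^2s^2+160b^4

Every term has a factor of 10b^2. Then 16b^2-25s^2 = (4b)² − (5s)².

10b^2(4b+5s)(4b-5s)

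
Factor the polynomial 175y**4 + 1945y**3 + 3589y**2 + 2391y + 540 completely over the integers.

(5y + 3)(5y + 4)(7y + 5)(y + 9)

Testing divisors of the constant over divisors of the leading coefficient, y = -9 is a root, giving the factor (y + 9) and quotient 175y**3 + 370y**2 + 259y + 60.
Then y = -3/5 is a root, giving the factor (5y + 3) and quotient 35y**2 + 53y + 20.
The remaining quadratic factors as (7y + 5)(5y + 4).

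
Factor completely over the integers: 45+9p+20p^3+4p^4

Group as (4p^4+9p) + (20p^3+45) = p(4p^3+9) + 5(4p^3+9).
Both groups share the factor (4p^3+9).

(p+5)(4p^3+9)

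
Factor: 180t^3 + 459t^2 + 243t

9t(4t + 3)(5t + 9)

Pull out the common factor 9t, then factor the remaining trinomial.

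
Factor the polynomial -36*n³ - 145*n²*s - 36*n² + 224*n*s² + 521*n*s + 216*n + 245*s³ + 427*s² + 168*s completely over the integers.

Group: 4*n*(-9*n² - 52*n*s - 27*n - 35*s² - 21*s) + (-7*s - 8)*(-9*n² - 52*n*s - 27*n - 35*s² - 21*s); both groups contain (-9*n² - 52*n*s - 27*n - 35*s² - 21*s), so (4*n - 7*s - 8) is a factor with cofactor -9*n² - 52*n*s - 27*n - 35*s² - 21*s.
The cofactor groups again: -9*n² - 52*n*s - 27*n - 35*s² - 21*s = -n*(9*n + 7*s) + (-5*s - 3)*(9*n + 7*s); both groups contain (9*n + 7*s), giving -(n + 5*s + 3)*(9*n + 7*s).

-(4*n - 7*s - 8)*(9*n + 7*s)*(n + 5*s + 3)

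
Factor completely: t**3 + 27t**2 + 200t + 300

(t + 10)(t + 15)(t + 2)

By the rational root theorem, t = -10 is a root, so (t + 10) divides it; the quotient is t**2 + 17t + 30.
The remaining quadratic factors as (t + 15)(t + 2).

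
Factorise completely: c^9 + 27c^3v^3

c^3(c^2 + 3v)(c^4 - 3c^2v + 9v^2)

Every term has a factor of c^3; factoring it out leaves c^6 + 27v^3.
Recognize a sum of cubes with the parts c^2 and 3v.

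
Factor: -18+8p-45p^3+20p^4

(4p-9)(5p^3+2)

Group as (20p^4+8p) + (-45p^3-18) = 4p(5p^3+2) - 9(5p^3+2).
Both groups share the factor (5p^3+2).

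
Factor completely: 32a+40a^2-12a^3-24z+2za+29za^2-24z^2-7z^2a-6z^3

Group: 3z(-2z^2-5za-8z+3a^2-10a-8) - 4a(-2z^2-5za-8z+3a^2-10a-8); both groups contain (-2z^2-5za-8z+3a^2-10a-8), so (3z-4a) is a factor with cofactor -2z^2-5za-8z+3a^2-10a-8.
The cofactor groups again: -2z^2-5za-8z+3a^2-10a-8 = -2z(z+3a+2) + (a-4)(z+3a+2); both groups contain (z+3a+2), giving -(2z-a+4)(z+3a+2).

-(3z-4a)(2z-a+4)(z+3a+2)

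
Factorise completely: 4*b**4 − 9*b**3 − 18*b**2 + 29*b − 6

(4*b − 1)*(b + 2)*(b − 1)*(b − 3)

Trying the rational-root candidates, b = 1 is a root, so (b − 1) divides it; the quotient is 4*b**3 − 5*b**2 − 23*b + 6.
Next, b = 3 is a root, so (b − 3) is a factor; dividing leaves 4*b**2 + 7*b − 2.
The remaining quadratic factors as (4*b − 1)(b + 2).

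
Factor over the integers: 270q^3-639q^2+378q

Pull out the common factor 9q, then factor the remaining trinomial.

9q(5q-6)(6q-7)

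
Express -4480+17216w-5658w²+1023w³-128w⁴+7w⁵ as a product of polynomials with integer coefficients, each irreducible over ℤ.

(7w-2)(w-7)(w-8)(w²-3w+40)

Testing divisors of the constant over divisors of the leading coefficient, w = 7 is a root, giving the factor (w-7) and quotient 7w⁴-79w³+470w²-2368w+640.
Then w = 8 is a root, so (w-8) is a factor; dividing leaves 7w³-23w²+286w-80.
Next, w = 2/7 is a root, so (7w-2) divides it; the quotient is w²-3w+40.
The quadratic w²-3w+40 has discriminant -151 < 0 and is irreducible over ℤ.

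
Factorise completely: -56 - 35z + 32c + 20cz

(4c - 7)(5z + 8)

Group as (20cz + 32c) + (-35z - 56) = 4c(5z + 8) - 7(5z + 8).
Both groups share the factor (5z + 8).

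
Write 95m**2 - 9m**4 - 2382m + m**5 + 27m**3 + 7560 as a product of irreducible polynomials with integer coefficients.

Testing divisors of the constant over divisors of the leading coefficient, m = -6 is a root, so (m + 6) is a factor; dividing leaves m**4 - 15m**3 + 117m**2 - 607m + 1260.
Next, m = 7 is a root, so (m - 7) is a factor; dividing leaves m**3 - 8m**2 + 61m - 180.
Next, m = 4 is a root, so (m - 4) is a factor; dividing leaves m**2 - 4m + 45.
The quadratic m**2 - 4m + 45 has discriminant -164 < 0 and is irreducible over ℤ.

(m + 6)(m - 4)(m - 7)(m**2 - 4m + 45)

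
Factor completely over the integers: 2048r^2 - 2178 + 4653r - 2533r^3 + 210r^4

Trying the rational-root candidates, r = 11/6 is a root, giving the factor (6r - 11) and quotient 35r^3 - 358r^2 - 315r + 198.
Next, r = -6/5 is a root, so (5r + 6) divides it; the quotient is 7r^2 - 80r + 33.
The remaining quadratic factors as (r - 11)(7r - 3).

(5r + 6)(6r - 11)(7r - 3)(r - 11)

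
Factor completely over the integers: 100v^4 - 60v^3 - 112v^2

Pull out the common factor 4v^2, then factor the remaining trinomial.

4v^2(5v + 4)(5v - 7)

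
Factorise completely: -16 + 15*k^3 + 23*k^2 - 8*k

Trying the rational-root candidates, k = -4/3 is a root, so (3*k + 4) is a factor; dividing leaves 5*k^2 + k - 4.
The remaining quadratic factors as (k + 1)(5*k - 4).

(3*k + 4)*(5*k - 4)*(k + 1)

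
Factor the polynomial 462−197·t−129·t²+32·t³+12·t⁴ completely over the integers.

Among the possible rational roots, t = 2 is a root, so (t−2) divides it; the quotient is 12·t³+56·t²−17·t−231.
Then t = −7/2 is a root, so (2·t+7) divides it; the quotient is 6·t²+7·t−33.
The remaining quadratic factors as (t+3)(6·t−11).

(2·t+7)·(6·t−11)·(t+3)·(t−2)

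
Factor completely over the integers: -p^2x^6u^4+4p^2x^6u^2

-p^2u^2x^6(u+2)(u-2)

Pull out the common factor p^2x^6u^2, leaving -u^2+4.
Recognize a difference of squares with the parts 2 and u.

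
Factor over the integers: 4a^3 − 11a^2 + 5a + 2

By the rational root theorem, a = 2 is a root, giving the factor (a − 2) and quotient 4a^2 − 3a − 1.
The remaining quadratic factors as (4a + 1)(a − 1).

(4a + 1)(a − 1)(a − 2)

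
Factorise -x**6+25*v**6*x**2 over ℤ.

Factor out x**2 first: what remains is 25*v**6-x**4.
Recognize a difference of squares with the parts 5*v**3 and x**2.

x**2*(5*v**3+x**2)*(5*v**3-x**2)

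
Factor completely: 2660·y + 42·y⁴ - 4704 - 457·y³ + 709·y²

By the rational root theorem, y = 7/2 is a root, giving the factor (2·y - 7) and quotient 21·y³ - 155·y² - 188·y + 672.
Next, y = 8 is a root, giving the factor (y - 8) and quotient 21·y² + 13·y - 84.
The remaining quadratic factors as (7·y - 12)(3·y + 7).

(2·y - 7)·(3·y + 7)·(7·y - 12)·(y - 8)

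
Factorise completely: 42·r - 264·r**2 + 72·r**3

Pull out the common factor 6·r, then factor the remaining trinomial.

6·r·(2·r - 7)·(6·r - 1)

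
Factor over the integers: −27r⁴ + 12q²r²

3r²(2q + 3r)(2q − 3r)

Every term has a factor of 3r². Then 4q² − 9r² = (2q)² − (3r)².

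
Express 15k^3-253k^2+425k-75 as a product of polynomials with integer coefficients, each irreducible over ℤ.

By the rational root theorem, k = 15 is a root, giving the factor (k-15) and quotient 15k^2-28k+5.
The remaining quadratic factors as (3k-5)(5k-1).

(3k-5)(5k-1)(k-15)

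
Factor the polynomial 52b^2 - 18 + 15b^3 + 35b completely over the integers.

(3b - 1)(5b + 9)(b + 2)

Among the possible rational roots, b = 1/3 is a root, giving the factor (3b - 1) and quotient 5b^2 + 19b + 18.
The remaining quadratic factors as (5b + 9)(b + 2).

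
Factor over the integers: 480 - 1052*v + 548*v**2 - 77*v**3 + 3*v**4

Testing divisors of the constant over divisors of the leading coefficient, v = 15 is a root, so (v - 15) is a factor; dividing leaves 3*v**3 - 32*v**2 + 68*v - 32.
Next, v = 2 is a root, so (v - 2) divides it; the quotient is 3*v**2 - 26*v + 16.
The remaining quadratic factors as (3*v - 2)(v - 8).

(3*v - 2)*(v - 15)*(v - 2)*(v - 8)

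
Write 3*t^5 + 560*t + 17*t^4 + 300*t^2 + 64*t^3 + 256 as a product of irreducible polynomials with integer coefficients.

(3*t + 2)*(t + 2)*(t + 4)*(t^2 - t + 16)

By the rational root theorem, t = -4 is a root, giving the factor (t + 4) and quotient 3*t^4 + 5*t^3 + 44*t^2 + 124*t + 64.
Then t = -2/3 is a root, giving the factor (3*t + 2) and quotient t^3 + t^2 + 14*t + 32.
Then t = -2 is a root, giving the factor (t + 2) and quotient t^2 - t + 16.
The quadratic t^2 - t + 16 has discriminant -63 < 0 and is irreducible over ℤ.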